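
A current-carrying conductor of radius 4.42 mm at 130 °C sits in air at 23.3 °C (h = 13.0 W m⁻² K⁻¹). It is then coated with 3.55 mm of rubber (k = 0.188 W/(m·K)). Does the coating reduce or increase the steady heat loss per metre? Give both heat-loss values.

increases: 38.5 → 52.4 W/m

Critical radius for a cylinder: r_cr = k/h = 0.0145 m = 1.45 cm.
Outer radius after coating: r₂ = 0.00442 + 0.00355 = 0.00797 m.
Since r₁ < r_cr and r₂ ≤ r_cr, the coating moves toward the maximum at r_cr — heat loss rises.
Bare: R = 1/(2πr₁h) = 2.770 m·K/W; Q = 106.7/2.770 = 38.5 W/m.
Coated: R = R_cond + R_conv = 2.035 m·K/W; Q = 106.7/2.035 = 52.4 W/m.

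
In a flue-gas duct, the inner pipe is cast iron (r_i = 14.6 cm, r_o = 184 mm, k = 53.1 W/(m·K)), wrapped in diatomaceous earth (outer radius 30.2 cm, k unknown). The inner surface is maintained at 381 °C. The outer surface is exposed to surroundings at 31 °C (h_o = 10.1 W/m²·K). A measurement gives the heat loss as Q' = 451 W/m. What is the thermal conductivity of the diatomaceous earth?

ΣR = ΔT/Q' = |381 − 31|/451 = 0.7761 m·K/W
Known resistances:
  R'_cast iron = ln(0.184/0.146)/(2πk) = 0.2313/(2π·53.1) = 6.934×10^-4 m·K/W
  R'_conv,out = 1/(2πr h) = 1/(2π·0.302·10.1) = 0.05218 m·K/W
R_diatomaceous earth = ΣR − ΣR_known = 0.7761 − 0.05287 = 0.7232 m·K/W
ln(r₂/r₁)/(2πk) = 0.7232 ⇒ k = 0.4955/(2π·0.7232) = 0.109 W/m·K

k = 0.109 W/m·K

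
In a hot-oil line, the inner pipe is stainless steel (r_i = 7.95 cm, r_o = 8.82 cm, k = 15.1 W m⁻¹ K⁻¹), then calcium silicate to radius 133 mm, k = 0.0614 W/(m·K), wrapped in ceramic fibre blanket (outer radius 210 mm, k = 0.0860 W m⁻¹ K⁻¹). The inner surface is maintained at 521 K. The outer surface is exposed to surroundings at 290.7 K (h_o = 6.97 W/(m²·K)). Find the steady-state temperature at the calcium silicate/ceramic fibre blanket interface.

T = 399 K

Treat each layer as a resistance in series:
  R'_stainless steel = ln(0.0882/0.0795)/(2πk) = 0.1038/(2π·15.1) = 0.001095 m·K/W
  R'_calcium silicate = ln(0.133/0.0882)/(2πk) = 0.4107/(2π·0.0614) = 1.065 m·K/W
  R'_ceramic fibre blanket = ln(0.210/0.133)/(2πk) = 0.4568/(2π·0.0860) = 0.8453 m·K/W
  R'_conv,out = 1/(2πr h) = 1/(2π·0.210·6.97) = 0.1087 m·K/W
ΣR = 0.001095 + 1.065 + 0.8453 + 0.1087 = 2.020 m·K/W
Q' = ΔT/ΣR = (521 K − 290.7 K)/2.020 = 114.0 W/m
From the inner boundary to the calcium silicate/ceramic fibre blanket interface, ΣR_partial = 1.066 m·K/W.
T_interface = T_in − Q'·ΣR_partial = 521 K − (114.0)(1.066) = 399 K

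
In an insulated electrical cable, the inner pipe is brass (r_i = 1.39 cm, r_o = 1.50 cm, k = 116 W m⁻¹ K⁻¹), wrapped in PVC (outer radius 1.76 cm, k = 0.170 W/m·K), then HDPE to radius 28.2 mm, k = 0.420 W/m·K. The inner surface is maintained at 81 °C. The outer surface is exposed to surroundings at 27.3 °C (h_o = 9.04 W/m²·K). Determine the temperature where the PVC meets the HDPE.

T = 72.6 °C

Series thermal resistances, inner to outer:
  R'_brass = ln(0.0150/0.0139)/(2πk) = 0.07616/(2π·116) = 1.045×10^-4 m·K/W
  R'_PVC = ln(0.0176/0.0150)/(2πk) = 0.1598/(2π·0.170) = 0.1497 m·K/W
  R'_HDPE = ln(0.0282/0.0176)/(2πk) = 0.4714/(2π·0.420) = 0.1786 m·K/W
  R'_conv,out = 1/(2πr h) = 1/(2π·0.0282·9.04) = 0.6243 m·K/W
ΣR = 1.045×10^-4 + 0.1497 + 0.1786 + 0.6243 = 0.9527 m·K/W
Q' = ΔT/ΣR = (81 °C − 27.3 °C)/0.9527 = 56.37 W/m
From the inner boundary to the PVC/HDPE interface, ΣR_partial = 0.1498 m·K/W.
T_interface = T_in − Q'·ΣR_partial = 81 °C − (56.37)(0.1498) = 72.6 °C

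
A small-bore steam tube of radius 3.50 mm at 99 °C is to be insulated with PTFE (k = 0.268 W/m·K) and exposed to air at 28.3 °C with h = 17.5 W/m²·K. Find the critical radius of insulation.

For a cylinder, r_cr = k_ins/h = 0.268/17.5 = 0.0153 m = 1.53 cm

r_cr = 1.53 cm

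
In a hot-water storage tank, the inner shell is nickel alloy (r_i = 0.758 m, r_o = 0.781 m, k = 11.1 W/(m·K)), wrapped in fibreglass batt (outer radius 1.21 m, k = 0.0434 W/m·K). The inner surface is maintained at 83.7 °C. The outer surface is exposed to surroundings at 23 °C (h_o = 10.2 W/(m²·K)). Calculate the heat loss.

Treat each layer as a resistance in series:
  R_nickel alloy = (1/0.758 − 1/0.781)/(4πk) = 0.03885/(4π·11.1) = 2.785×10^-4 K/W
  R_fibreglass batt = (1/0.781 − 1/1.21)/(4πk) = 0.4540/(4π·0.0434) = 0.8324 K/W
  R_conv,out = 1/(4πr²h) = 1/(4π·1.21²·10.2) = 0.005329 K/W
ΣR = 2.785×10^-4 + 0.8324 + 0.005329 = 0.8380 K/W
Q = ΔT/ΣR = (83.7 °C − 23 °C)/0.8380 = 72.4 W

Q = 72.4 W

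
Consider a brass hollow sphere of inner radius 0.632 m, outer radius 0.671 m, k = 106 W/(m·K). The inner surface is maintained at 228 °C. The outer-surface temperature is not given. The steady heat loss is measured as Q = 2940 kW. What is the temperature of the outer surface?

T_out = 25.0 °C

Series resistances:
  R_brass = (1/0.632 − 1/0.671)/(4πk) = 0.09197/(4π·106) = 6.904×10^-5 K/W
ΣR = 6.904×10^-5 K/W
ΔT = Q·ΣR = 2.94×10^6 × 6.904×10^-5 = 203.0 K
Heat flows outward, so T_out = T_in − ΔT = 228 − 203.0 = 25.0 °C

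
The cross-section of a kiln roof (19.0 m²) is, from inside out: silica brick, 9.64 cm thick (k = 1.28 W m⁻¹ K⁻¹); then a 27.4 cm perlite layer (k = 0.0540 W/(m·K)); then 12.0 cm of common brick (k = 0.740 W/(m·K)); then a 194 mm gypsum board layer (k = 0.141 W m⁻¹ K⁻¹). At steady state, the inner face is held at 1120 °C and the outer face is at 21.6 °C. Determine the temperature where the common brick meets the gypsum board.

Series thermal resistances, inner to outer:
  R_silica brick = L/(kA) = 0.0964/(1.28·19.0) = 0.003964 K/W
  R_perlite = L/(kA) = 0.274/(0.0540·19.0) = 0.2671 K/W
  R_common brick = L/(kA) = 0.120/(0.740·19.0) = 0.008535 K/W
  R_gypsum board = L/(kA) = 0.194/(0.141·19.0) = 0.07242 K/W
ΣR = 0.003964 + 0.2671 + 0.008535 + 0.07242 = 0.3520 K/W
Q = ΔT/ΣR = (1120 °C − 21.6 °C)/0.3520 = 3120 W
From the inner boundary to the common brick/gypsum board interface, ΣR_partial = 0.2796 K/W.
T_interface = T_in − Q·ΣR_partial = 1120 °C − (3120)(0.2796) = 248 °C

T = 248 °C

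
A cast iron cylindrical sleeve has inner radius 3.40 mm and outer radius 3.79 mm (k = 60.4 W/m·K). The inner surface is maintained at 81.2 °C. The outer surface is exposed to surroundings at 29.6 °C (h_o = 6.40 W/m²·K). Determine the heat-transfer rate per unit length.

Treat each layer as a resistance in series:
  R'_cast iron = ln(0.00379/0.00340)/(2πk) = 0.1086/(2π·60.4) = 2.861×10^-4 m·K/W
  R'_conv,out = 1/(2πr h) = 1/(2π·0.00379·6.40) = 6.561 m·K/W
ΣR = 2.861×10^-4 + 6.561 = 6.561 m·K/W
Q' = ΔT/ΣR = (81.2 °C − 29.6 °C)/6.561 = 7.86 W/m

Q' = 7.86 W/m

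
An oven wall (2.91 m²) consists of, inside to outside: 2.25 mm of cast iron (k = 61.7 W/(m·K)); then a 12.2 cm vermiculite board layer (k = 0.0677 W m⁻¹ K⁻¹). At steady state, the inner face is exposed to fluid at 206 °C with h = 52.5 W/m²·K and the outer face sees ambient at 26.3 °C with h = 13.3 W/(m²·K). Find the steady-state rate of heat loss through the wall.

Resistance network (inner→outer):
  R_conv,in = 1/(hA) = 1/(52.5·2.91) = 0.006546 K/W
  R_cast iron = L/(kA) = 0.00225/(61.7·2.91) = 1.253×10^-5 K/W
  R_vermiculite board = L/(kA) = 0.122/(0.0677·2.91) = 0.6193 K/W
  R_conv,out = 1/(hA) = 1/(13.3·2.91) = 0.02584 K/W
ΣR = 0.006546 + 1.253×10^-5 + 0.6193 + 0.02584 = 0.6517 K/W
Q = ΔT/ΣR = (206 °C − 26.3 °C)/0.6517 = 276 W

Q = 276 W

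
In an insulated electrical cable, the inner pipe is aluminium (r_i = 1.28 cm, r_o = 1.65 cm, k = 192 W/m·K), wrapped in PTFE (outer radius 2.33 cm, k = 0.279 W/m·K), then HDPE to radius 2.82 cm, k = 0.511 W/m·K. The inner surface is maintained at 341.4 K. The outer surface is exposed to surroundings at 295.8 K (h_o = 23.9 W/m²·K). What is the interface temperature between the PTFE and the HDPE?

Treat each layer as a resistance in series:
  R'_aluminium = ln(0.0165/0.0128)/(2πk) = 0.2539/(2π·192) = 2.105×10^-4 m·K/W
  R'_PTFE = ln(0.0233/0.0165)/(2πk) = 0.3451/(2π·0.279) = 0.1969 m·K/W
  R'_HDPE = ln(0.0282/0.0233)/(2πk) = 0.1909/(2π·0.511) = 0.05945 m·K/W
  R'_conv,out = 1/(2πr h) = 1/(2π·0.0282·23.9) = 0.2361 m·K/W
ΣR = 2.105×10^-4 + 0.1969 + 0.05945 + 0.2361 = 0.4927 m·K/W
Q' = ΔT/ΣR = (341.4 K − 295.8 K)/0.4927 = 92.55 W/m
From the inner boundary to the PTFE/HDPE interface, ΣR_partial = 0.1971 m·K/W.
T_interface = T_in − Q'·ΣR_partial = 341.4 K − (92.55)(0.1971) = 323.2 K

T = 323.2 K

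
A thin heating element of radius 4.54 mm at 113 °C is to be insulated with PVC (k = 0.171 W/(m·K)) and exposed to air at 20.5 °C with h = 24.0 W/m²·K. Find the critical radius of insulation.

r_cr = 0.713 cm

For a cylinder, r_cr = k_ins/h = 0.171/24.0 = 0.00713 m = 0.713 cm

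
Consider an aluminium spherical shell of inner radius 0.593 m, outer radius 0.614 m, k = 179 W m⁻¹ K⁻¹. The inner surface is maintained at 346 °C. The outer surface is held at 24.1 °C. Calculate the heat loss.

Q = 4πk·ΔT/(1/r₁ − 1/r₂) = 4π × 179 × 321.9 / (1/0.593 − 1/0.614) = 1.26×10^7 W

Q = 12600 kW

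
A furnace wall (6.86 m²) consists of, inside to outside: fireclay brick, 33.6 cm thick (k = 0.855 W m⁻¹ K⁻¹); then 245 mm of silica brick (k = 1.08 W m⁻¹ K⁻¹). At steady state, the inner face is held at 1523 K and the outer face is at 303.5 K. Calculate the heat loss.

Q = 13.5 kW

Resistance network (inner→outer):
  R_fireclay brick = L/(kA) = 0.336/(0.855·6.86) = 0.05729 K/W
  R_silica brick = L/(kA) = 0.245/(1.08·6.86) = 0.03307 K/W
ΣR = 0.05729 + 0.03307 = 0.09036 K/W
Q = ΔT/ΣR = (1523 K − 303.5 K)/0.09036 = 13500 W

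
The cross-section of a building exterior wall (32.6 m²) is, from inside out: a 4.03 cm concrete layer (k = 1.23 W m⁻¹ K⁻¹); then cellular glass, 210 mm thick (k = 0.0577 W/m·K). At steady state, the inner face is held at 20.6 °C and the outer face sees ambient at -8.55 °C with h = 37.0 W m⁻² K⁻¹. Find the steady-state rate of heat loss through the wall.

Q = 257 W

Treat each layer as a resistance in series:
  R_concrete = L/(kA) = 0.0403/(1.23·32.6) = 0.001005 K/W
  R_cellular glass = L/(kA) = 0.210/(0.0577·32.6) = 0.1116 K/W
  R_conv,out = 1/(hA) = 1/(37.0·32.6) = 8.290×10^-4 K/W
ΣR = 0.001005 + 0.1116 + 8.290×10^-4 = 0.1134 K/W
Q = ΔT/ΣR = (20.6 °C − -8.55 °C)/0.1134 = 257 W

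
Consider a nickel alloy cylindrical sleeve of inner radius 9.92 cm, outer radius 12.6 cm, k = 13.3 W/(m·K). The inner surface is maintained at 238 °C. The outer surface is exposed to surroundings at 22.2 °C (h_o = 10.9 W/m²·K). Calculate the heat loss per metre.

Series thermal resistances, inner to outer:
  R'_nickel alloy = ln(0.126/0.0992)/(2πk) = 0.2391/(2π·13.3) = 0.002862 m·K/W
  R'_conv,out = 1/(2πr h) = 1/(2π·0.126·10.9) = 0.1159 m·K/W
ΣR = 0.002862 + 0.1159 = 0.1188 m·K/W
Q' = ΔT/ΣR = (238 °C − 22.2 °C)/0.1188 = 1820 W/m

Q' = 1820 W/m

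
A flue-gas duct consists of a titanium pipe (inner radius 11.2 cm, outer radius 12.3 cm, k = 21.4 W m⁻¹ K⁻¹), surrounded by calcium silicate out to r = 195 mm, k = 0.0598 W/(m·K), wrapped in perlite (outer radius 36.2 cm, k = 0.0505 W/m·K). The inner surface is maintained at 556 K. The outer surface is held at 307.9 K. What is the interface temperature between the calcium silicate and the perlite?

T = 460 K

Treat each layer as a resistance in series:
  R'_titanium = ln(0.123/0.112)/(2πk) = 0.09369/(2π·21.4) = 6.968×10^-4 m·K/W
  R'_calcium silicate = ln(0.195/0.123)/(2πk) = 0.4608/(2π·0.0598) = 1.226 m·K/W
  R'_perlite = ln(0.362/0.195)/(2πk) = 0.6186/(2π·0.0505) = 1.950 m·K/W
ΣR = 6.968×10^-4 + 1.226 + 1.950 = 3.177 m·K/W
Q' = ΔT/ΣR = (556 K − 307.9 K)/3.177 = 78.09 W/m
From the inner boundary to the calcium silicate/perlite interface, ΣR_partial = 1.227 m·K/W.
T_interface = T_in − Q'·ΣR_partial = 556 K − (78.09)(1.227) = 460 K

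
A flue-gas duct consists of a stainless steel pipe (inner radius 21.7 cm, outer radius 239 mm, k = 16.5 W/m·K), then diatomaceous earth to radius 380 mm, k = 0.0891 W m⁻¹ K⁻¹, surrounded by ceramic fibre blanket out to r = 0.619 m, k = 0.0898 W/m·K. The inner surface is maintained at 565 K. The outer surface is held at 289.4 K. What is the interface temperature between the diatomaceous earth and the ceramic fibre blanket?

Series thermal resistances, inner to outer:
  R'_stainless steel = ln(0.239/0.217)/(2πk) = 0.09657/(2π·16.5) = 9.315×10^-4 m·K/W
  R'_diatomaceous earth = ln(0.380/0.239)/(2πk) = 0.4637/(2π·0.0891) = 0.8283 m·K/W
  R'_ceramic fibre blanket = ln(0.619/0.380)/(2πk) = 0.4879/(2π·0.0898) = 0.8648 m·K/W
ΣR = 9.315×10^-4 + 0.8283 + 0.8648 = 1.694 m·K/W
Q' = ΔT/ΣR = (565 K − 289.4 K)/1.694 = 162.7 W/m
From the inner boundary to the diatomaceous earth/ceramic fibre blanket interface, ΣR_partial = 0.8292 m·K/W.
T_interface = T_in − Q'·ΣR_partial = 565 K − (162.7)(0.8292) = 430 K

T = 430 K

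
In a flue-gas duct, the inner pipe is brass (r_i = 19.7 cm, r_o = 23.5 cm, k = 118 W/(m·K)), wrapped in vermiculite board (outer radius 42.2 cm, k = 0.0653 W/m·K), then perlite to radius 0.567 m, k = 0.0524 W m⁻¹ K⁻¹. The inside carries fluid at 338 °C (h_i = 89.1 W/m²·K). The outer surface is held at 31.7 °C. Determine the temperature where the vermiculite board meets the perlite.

T = 149 °C

Series thermal resistances, inner to outer:
  R'_conv,in = 1/(2πr h) = 1/(2π·0.197·89.1) = 0.009067 m·K/W
  R'_brass = ln(0.235/0.197)/(2πk) = 0.1764/(2π·118) = 2.379×10^-4 m·K/W
  R'_vermiculite board = ln(0.422/0.235)/(2πk) = 0.5854/(2π·0.0653) = 1.427 m·K/W
  R'_perlite = ln(0.567/0.422)/(2πk) = 0.2954/(2π·0.0524) = 0.8971 m·K/W
ΣR = 0.009067 + 2.379×10^-4 + 1.427 + 0.8971 = 2.333 m·K/W
Q' = ΔT/ΣR = (338 °C − 31.7 °C)/2.333 = 131.3 W/m
From the inner boundary to the vermiculite board/perlite interface, ΣR_partial = 1.436 m·K/W.
T_interface = T_in − Q'·ΣR_partial = 338 °C − (131.3)(1.436) = 149 °C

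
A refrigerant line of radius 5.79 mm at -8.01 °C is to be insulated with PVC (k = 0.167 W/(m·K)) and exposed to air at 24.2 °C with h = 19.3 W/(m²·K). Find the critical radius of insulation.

r_cr = 0.865 cm

For a cylinder, r_cr = k_ins/h = 0.167/19.3 = 0.00865 m = 0.865 cm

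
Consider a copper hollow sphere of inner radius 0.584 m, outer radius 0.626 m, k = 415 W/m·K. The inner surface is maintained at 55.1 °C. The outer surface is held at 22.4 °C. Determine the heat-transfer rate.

Q = 4πk·ΔT/(1/r₁ − 1/r₂) = 4π × 415 × 32.7 / (1/0.584 − 1/0.626) = 1.48×10^6 W

Q = 1480 kW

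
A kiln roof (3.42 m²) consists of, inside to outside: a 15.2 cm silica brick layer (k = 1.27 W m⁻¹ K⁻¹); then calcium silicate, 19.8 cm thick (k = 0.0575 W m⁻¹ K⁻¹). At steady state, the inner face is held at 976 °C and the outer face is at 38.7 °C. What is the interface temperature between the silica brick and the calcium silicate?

T = 945 °C

Resistance network (inner→outer):
  R_silica brick = L/(kA) = 0.152/(1.27·3.42) = 0.03500 K/W
  R_calcium silicate = L/(kA) = 0.198/(0.0575·3.42) = 1.007 K/W
ΣR = 0.03500 + 1.007 = 1.042 K/W
Q = ΔT/ΣR = (976 °C − 38.7 °C)/1.042 = 899.5 W
From the inner boundary to the silica brick/calcium silicate interface, ΣR_partial = 0.03500 K/W.
T_interface = T_in − Q·ΣR_partial = 976 °C − (899.5)(0.03500) = 945 °C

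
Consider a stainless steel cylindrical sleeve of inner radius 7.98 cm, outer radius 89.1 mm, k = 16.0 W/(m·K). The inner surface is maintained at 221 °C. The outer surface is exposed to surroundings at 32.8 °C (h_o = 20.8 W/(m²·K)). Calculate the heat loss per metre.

Q' = 2.16 kW/m

Treat each layer as a resistance in series:
  R'_stainless steel = ln(0.0891/0.0798)/(2πk) = 0.1102/(2π·16.0) = 0.001097 m·K/W
  R'_conv,out = 1/(2πr h) = 1/(2π·0.0891·20.8) = 0.08588 m·K/W
ΣR = 0.001097 + 0.08588 = 0.08698 m·K/W
Q' = ΔT/ΣR = (221 °C − 32.8 °C)/0.08698 = 2160 W/m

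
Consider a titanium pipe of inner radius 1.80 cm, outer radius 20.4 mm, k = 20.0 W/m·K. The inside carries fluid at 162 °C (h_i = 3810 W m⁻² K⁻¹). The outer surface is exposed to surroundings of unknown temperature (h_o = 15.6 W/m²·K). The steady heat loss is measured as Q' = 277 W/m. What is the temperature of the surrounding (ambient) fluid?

Series resistances:
  R'_conv,in = 1/(2πr h) = 1/(2π·0.0180·3810) = 0.002321 m·K/W
  R'_titanium = ln(0.0204/0.0180)/(2πk) = 0.1252/(2π·20.0) = 9.960×10^-4 m·K/W
  R'_conv,out = 1/(2πr h) = 1/(2π·0.0204·15.6) = 0.5001 m·K/W
ΣR = 0.5034 m·K/W
ΔT = Q'·ΣR = 277 × 0.5034 = 139.4 K
Heat flows outward, so T_out = T_in − ΔT = 162 − 139.4 = 22.6 °C

T_out = 22.6 °C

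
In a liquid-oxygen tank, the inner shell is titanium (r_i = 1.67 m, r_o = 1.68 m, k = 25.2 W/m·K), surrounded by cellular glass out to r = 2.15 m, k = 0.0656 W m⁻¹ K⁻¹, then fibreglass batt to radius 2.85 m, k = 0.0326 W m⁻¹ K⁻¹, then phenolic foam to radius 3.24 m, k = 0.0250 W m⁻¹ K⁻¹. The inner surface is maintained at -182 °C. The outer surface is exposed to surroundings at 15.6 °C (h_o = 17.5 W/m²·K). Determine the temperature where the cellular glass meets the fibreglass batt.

T = -127 °C

Series thermal resistances, inner to outer:
  R_titanium = (1/1.67 − 1/1.68)/(4πk) = 0.003564/(4π·25.2) = 1.126×10^-5 K/W
  R_cellular glass = (1/1.68 − 1/2.15)/(4πk) = 0.1301/(4π·0.0656) = 0.1578 K/W
  R_fibreglass batt = (1/2.15 − 1/2.85)/(4πk) = 0.1142/(4π·0.0326) = 0.2789 K/W
  R_phenolic foam = (1/2.85 − 1/3.24)/(4πk) = 0.04224/(4π·0.0250) = 0.1344 K/W
  R_conv,out = 1/(4πr²h) = 1/(4π·3.24²·17.5) = 4.332×10^-4 K/W
ΣR = 1.126×10^-5 + 0.1578 + 0.2789 + 0.1344 + 4.332×10^-4 = 0.5715 K/W
Q = ΔT/ΣR = (-182 °C − 15.6 °C)/0.5715 = -345.8 W
From the inner boundary to the cellular glass/fibreglass batt interface, ΣR_partial = 0.1578 K/W.
T_interface = T_in − Q·ΣR_partial = -182 °C − (-345.8)(0.1578) = -127 °C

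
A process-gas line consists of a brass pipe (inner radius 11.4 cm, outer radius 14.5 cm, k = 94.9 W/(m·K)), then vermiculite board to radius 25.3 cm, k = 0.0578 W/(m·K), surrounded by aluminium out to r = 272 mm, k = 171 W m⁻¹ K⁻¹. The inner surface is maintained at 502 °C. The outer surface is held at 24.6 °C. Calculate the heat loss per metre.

Series thermal resistances, inner to outer:
  R'_brass = ln(0.145/0.114)/(2πk) = 0.2405/(2π·94.9) = 4.034×10^-4 m·K/W
  R'_vermiculite board = ln(0.253/0.145)/(2πk) = 0.5567/(2π·0.0578) = 1.533 m·K/W
  R'_aluminium = ln(0.272/0.253)/(2πk) = 0.07241/(2π·171) = 6.740×10^-5 m·K/W
ΣR = 4.034×10^-4 + 1.533 + 6.740×10^-5 = 1.533 m·K/W
Q' = ΔT/ΣR = (502 °C − 24.6 °C)/1.533 = 311 W/m

Q' = 311 W/m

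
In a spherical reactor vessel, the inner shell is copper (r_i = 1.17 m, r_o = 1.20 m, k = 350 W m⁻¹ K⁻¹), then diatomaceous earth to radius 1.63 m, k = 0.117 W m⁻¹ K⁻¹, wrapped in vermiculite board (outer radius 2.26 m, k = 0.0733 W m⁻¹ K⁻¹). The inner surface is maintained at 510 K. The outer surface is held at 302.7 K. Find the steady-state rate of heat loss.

Q = 618 W

Treat each layer as a resistance in series:
  R_copper = (1/1.17 − 1/1.20)/(4πk) = 0.02137/(4π·350) = 4.858×10^-6 K/W
  R_diatomaceous earth = (1/1.20 − 1/1.63)/(4πk) = 0.2198/(4π·0.117) = 0.1495 K/W
  R_vermiculite board = (1/1.63 − 1/2.26)/(4πk) = 0.1710/(4π·0.0733) = 0.1857 K/W
ΣR = 4.858×10^-6 + 0.1495 + 0.1857 = 0.3352 K/W
Q = ΔT/ΣR = (510 K − 302.7 K)/0.3352 = 618 W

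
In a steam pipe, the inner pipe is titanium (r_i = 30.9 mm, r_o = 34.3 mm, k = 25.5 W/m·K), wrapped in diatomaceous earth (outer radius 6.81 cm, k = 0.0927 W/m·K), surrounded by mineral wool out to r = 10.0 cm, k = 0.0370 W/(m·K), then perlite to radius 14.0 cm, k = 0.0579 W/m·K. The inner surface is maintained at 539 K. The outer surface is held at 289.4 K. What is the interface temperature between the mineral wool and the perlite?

T = 350.9 K

Series thermal resistances, inner to outer:
  R'_titanium = ln(0.0343/0.0309)/(2πk) = 0.1044/(2π·25.5) = 6.515×10^-4 m·K/W
  R'_diatomaceous earth = ln(0.0681/0.0343)/(2πk) = 0.6858/(2π·0.0927) = 1.177 m·K/W
  R'_mineral wool = ln(0.100/0.0681)/(2πk) = 0.3842/(2π·0.0370) = 1.653 m·K/W
  R'_perlite = ln(0.140/0.100)/(2πk) = 0.3365/(2π·0.0579) = 0.9249 m·K/W
ΣR = 6.515×10^-4 + 1.177 + 1.653 + 0.9249 = 3.756 m·K/W
Q' = ΔT/ΣR = (539 K − 289.4 K)/3.756 = 66.45 W/m
From the inner boundary to the mineral wool/perlite interface, ΣR_partial = 2.831 m·K/W.
T_interface = T_in − Q'·ΣR_partial = 539 K − (66.45)(2.831) = 350.9 K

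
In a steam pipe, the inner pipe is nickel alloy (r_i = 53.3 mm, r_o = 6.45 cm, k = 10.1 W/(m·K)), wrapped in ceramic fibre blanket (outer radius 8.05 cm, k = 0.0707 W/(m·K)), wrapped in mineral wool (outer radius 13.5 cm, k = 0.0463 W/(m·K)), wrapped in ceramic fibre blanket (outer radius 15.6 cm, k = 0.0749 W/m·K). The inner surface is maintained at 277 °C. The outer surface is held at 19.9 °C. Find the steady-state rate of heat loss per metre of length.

Series thermal resistances, inner to outer:
  R'_nickel alloy = ln(0.0645/0.0533)/(2πk) = 0.1907/(2π·10.1) = 0.003005 m·K/W
  R'_ceramic fibre blanket = ln(0.0805/0.0645)/(2πk) = 0.2216/(2π·0.0707) = 0.4988 m·K/W
  R'_mineral wool = ln(0.135/0.0805)/(2πk) = 0.5170/(2π·0.0463) = 1.777 m·K/W
  R'_ceramic fibre blanket = ln(0.156/0.135)/(2πk) = 0.1446/(2π·0.0749) = 0.3072 m·K/W
ΣR = 0.003005 + 0.4988 + 1.777 + 0.3072 = 2.586 m·K/W
Q' = ΔT/ΣR = (277 °C − 19.9 °C)/2.586 = 99.4 W/m

Q' = 99.4 W/m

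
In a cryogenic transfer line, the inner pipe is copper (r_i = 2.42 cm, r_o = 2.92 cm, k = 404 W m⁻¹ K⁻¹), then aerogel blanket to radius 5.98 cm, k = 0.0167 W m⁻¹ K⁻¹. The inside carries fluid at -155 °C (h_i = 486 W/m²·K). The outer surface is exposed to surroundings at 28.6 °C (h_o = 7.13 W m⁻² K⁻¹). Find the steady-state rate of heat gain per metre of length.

Series thermal resistances, inner to outer:
  R'_conv,in = 1/(2πr h) = 1/(2π·0.0242·486) = 0.01353 m·K/W
  R'_copper = ln(0.0292/0.0242)/(2πk) = 0.1878/(2π·404) = 7.399×10^-5 m·K/W
  R'_aerogel blanket = ln(0.0598/0.0292)/(2πk) = 0.7168/(2π·0.0167) = 6.832 m·K/W
  R'_conv,out = 1/(2πr h) = 1/(2π·0.0598·7.13) = 0.3733 m·K/W
ΣR = 0.01353 + 7.399×10^-5 + 6.832 + 0.3733 = 7.219 m·K/W
Q' = ΔT/ΣR = (-155 °C − 28.6 °C)/7.219 = -25.4 W/m
(Negative Q' ⇒ heat flows inward; heat gain = 25.4 W/m.)

Q' = 25.4 W/m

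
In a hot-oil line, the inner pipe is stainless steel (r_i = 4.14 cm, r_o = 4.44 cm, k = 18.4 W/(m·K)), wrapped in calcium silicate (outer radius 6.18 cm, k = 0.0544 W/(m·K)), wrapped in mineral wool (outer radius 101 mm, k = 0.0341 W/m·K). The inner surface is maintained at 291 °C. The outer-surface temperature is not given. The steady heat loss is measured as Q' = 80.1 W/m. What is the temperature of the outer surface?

Sum the resistances:
  R'_stainless steel = ln(0.0444/0.0414)/(2πk) = 0.06996/(2π·18.4) = 6.051×10^-4 m·K/W
  R'_calcium silicate = ln(0.0618/0.0444)/(2πk) = 0.3307/(2π·0.0544) = 0.9674 m·K/W
  R'_mineral wool = ln(0.101/0.0618)/(2πk) = 0.4912/(2π·0.0341) = 2.293 m·K/W
ΣR = 3.261 m·K/W
ΔT = Q'·ΣR = 80.1 × 3.261 = 261.2 K
Heat flows outward, so T_out = T_in − ΔT = 291 − 261.2 = 29.8 °C

T_out = 29.8 °C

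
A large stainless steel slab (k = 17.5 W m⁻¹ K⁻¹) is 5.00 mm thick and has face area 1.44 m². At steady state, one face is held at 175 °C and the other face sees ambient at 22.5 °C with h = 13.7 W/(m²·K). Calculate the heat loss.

Q = 3.00 kW

Series thermal resistances, inner to outer:
  R_stainless steel = L/(kA) = 0.00500/(17.5·1.44) = 1.984×10^-4 K/W
  R_conv,out = 1/(hA) = 1/(13.7·1.44) = 0.05069 K/W
ΣR = 1.984×10^-4 + 0.05069 = 0.05089 K/W
Q = ΔT/ΣR = (175 °C − 22.5 °C)/0.05089 = 3000 W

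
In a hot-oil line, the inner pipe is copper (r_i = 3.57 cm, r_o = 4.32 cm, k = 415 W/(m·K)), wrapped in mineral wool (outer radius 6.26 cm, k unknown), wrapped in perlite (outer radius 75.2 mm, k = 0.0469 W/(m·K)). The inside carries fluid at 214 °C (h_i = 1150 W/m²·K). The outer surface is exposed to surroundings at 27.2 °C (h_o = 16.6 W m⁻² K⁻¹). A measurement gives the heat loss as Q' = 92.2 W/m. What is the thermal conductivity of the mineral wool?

ΣR = ΔT/Q' = |214 − 27.2|/92.2 = 2.026 m·K/W
Known resistances:
  R'_conv,in = 1/(2πr h) = 1/(2π·0.0357·1150) = 0.003877 m·K/W
  R'_copper = ln(0.0432/0.0357)/(2πk) = 0.1907/(2π·415) = 7.313×10^-5 m·K/W
  R'_perlite = ln(0.0752/0.0626)/(2πk) = 0.1834/(2π·0.0469) = 0.6223 m·K/W
  R'_conv,out = 1/(2πr h) = 1/(2π·0.0752·16.6) = 0.1275 m·K/W
R_mineral wool = ΣR − ΣR_known = 2.026 − 0.7538 = 1.272 m·K/W
ln(r₂/r₁)/(2πk) = 1.272 ⇒ k = 0.3709/(2π·1.272) = 0.0464 W/m·K

k = 0.0464 W/m·K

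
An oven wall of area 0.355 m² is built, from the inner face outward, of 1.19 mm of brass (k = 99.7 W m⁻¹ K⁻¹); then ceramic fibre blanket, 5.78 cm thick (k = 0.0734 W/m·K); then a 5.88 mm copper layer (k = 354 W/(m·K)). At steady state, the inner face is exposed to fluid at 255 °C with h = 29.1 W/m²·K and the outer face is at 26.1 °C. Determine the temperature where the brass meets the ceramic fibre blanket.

Series thermal resistances, inner to outer:
  R_conv,in = 1/(hA) = 1/(29.1·0.355) = 0.09680 K/W
  R_brass = L/(kA) = 0.00119/(99.7·0.355) = 3.362×10^-5 K/W
  R_ceramic fibre blanket = L/(kA) = 0.0578/(0.0734·0.355) = 2.218 K/W
  R_copper = L/(kA) = 0.00588/(354·0.355) = 4.679×10^-5 K/W
ΣR = 0.09680 + 3.362×10^-5 + 2.218 + 4.679×10^-5 = 2.315 K/W
Q = ΔT/ΣR = (255 °C − 26.1 °C)/2.315 = 98.88 W
From the inner boundary to the brass/ceramic fibre blanket interface, ΣR_partial = 0.09683 K/W.
T_interface = T_in − Q·ΣR_partial = 255 °C − (98.88)(0.09683) = 245 °C

T = 245 °C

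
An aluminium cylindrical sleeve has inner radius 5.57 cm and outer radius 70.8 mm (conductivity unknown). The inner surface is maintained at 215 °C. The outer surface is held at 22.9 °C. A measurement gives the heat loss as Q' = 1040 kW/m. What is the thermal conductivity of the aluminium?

ΣR = ΔT/Q' = |215 − 22.9|/1.04×10^6 = 1.847×10^-4 m·K/W
ln(r₂/r₁)/(2πk) = 1.847×10^-4 ⇒ k = 0.2399/(2π·1.847×10^-4) = 207 W/m·K

k = 207 W/m·K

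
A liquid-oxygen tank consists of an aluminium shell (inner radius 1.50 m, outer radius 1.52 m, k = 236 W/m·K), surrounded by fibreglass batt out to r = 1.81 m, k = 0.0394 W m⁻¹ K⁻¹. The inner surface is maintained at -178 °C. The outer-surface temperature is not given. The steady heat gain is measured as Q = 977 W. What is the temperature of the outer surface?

T_out = 30.0 °C

Series resistances:
  R_aluminium = (1/1.50 − 1/1.52)/(4πk) = 0.008772/(4π·236) = 2.958×10^-6 K/W
  R_fibreglass batt = (1/1.52 − 1/1.81)/(4πk) = 0.1054/(4π·0.0394) = 0.2129 K/W
ΣR = 0.2129 K/W
ΔT = Q·ΣR = 977 × 0.2129 = 208.0 K
Heat flows inward, so T_out = T_in + ΔT = -178 + 208.0 = 30.0 °C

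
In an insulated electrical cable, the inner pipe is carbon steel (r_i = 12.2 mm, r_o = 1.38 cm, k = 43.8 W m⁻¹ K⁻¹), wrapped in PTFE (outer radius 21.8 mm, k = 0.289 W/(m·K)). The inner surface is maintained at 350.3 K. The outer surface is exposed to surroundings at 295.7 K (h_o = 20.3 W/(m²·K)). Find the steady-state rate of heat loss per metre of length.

Treat each layer as a resistance in series:
  R'_carbon steel = ln(0.0138/0.0122)/(2πk) = 0.1232/(2π·43.8) = 4.478×10^-4 m·K/W
  R'_PTFE = ln(0.0218/0.0138)/(2πk) = 0.4572/(2π·0.289) = 0.2518 m·K/W
  R'_conv,out = 1/(2πr h) = 1/(2π·0.0218·20.3) = 0.3596 m·K/W
ΣR = 4.478×10^-4 + 0.2518 + 0.3596 = 0.6118 m·K/W
Q' = ΔT/ΣR = (350.3 K − 295.7 K)/0.6118 = 89.2 W/m

Q' = 89.2 W/m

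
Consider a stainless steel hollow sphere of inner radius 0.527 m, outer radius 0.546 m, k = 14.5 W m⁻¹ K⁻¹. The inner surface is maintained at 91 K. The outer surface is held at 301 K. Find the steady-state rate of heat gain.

Q = 4πk·ΔT/(1/r₁ − 1/r₂) = 4π × 14.5 × 210 / (1/0.527 − 1/0.546) = 5.79×10^5 W

Q = 579 kW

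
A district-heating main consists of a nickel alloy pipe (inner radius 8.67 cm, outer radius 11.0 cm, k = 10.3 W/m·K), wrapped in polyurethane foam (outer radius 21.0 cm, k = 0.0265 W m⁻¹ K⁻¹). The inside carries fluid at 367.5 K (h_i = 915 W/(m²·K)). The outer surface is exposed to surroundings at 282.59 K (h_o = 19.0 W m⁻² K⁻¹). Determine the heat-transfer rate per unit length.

Treat each layer as a resistance in series:
  R'_conv,in = 1/(2πr h) = 1/(2π·0.0867·915) = 0.002006 m·K/W
  R'_nickel alloy = ln(0.110/0.0867)/(2πk) = 0.2380/(2π·10.3) = 0.003678 m·K/W
  R'_polyurethane foam = ln(0.210/0.110)/(2πk) = 0.6466/(2π·0.0265) = 3.884 m·K/W
  R'_conv,out = 1/(2πr h) = 1/(2π·0.210·19.0) = 0.03989 m·K/W
ΣR = 0.002006 + 0.003678 + 3.884 + 0.03989 = 3.930 m·K/W
Q' = ΔT/ΣR = (367.5 K − 282.59 K)/3.930 = 21.6 W/m

Q' = 21.6 W/m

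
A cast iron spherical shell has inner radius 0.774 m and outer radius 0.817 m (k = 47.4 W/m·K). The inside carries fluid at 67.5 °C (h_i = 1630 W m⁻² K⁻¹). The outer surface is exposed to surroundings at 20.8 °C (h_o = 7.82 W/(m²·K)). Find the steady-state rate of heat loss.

Q = 3.02 kW

Resistance network (inner→outer):
  R_conv,in = 1/(4πr²h) = 1/(4π·0.774²·1630) = 8.149×10^-5 K/W
  R_cast iron = (1/0.774 − 1/0.817)/(4πk) = 0.06800/(4π·47.4) = 1.142×10^-4 K/W
  R_conv,out = 1/(4πr²h) = 1/(4π·0.817²·7.82) = 0.01525 K/W
ΣR = 8.149×10^-5 + 1.142×10^-4 + 0.01525 = 0.01545 K/W
Q = ΔT/ΣR = (67.5 °C − 20.8 °C)/0.01545 = 3020 W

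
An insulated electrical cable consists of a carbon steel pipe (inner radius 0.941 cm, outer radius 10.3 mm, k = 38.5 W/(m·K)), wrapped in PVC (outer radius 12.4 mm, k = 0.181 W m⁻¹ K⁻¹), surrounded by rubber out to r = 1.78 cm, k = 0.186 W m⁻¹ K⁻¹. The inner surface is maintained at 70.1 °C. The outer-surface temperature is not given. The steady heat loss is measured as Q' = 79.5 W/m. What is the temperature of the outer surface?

T_out = 32.5 °C

Series resistances:
  R'_carbon steel = ln(0.0103/0.00941)/(2πk) = 0.09037/(2π·38.5) = 3.736×10^-4 m·K/W
  R'_PVC = ln(0.0124/0.0103)/(2πk) = 0.1856/(2π·0.181) = 0.1632 m·K/W
  R'_rubber = ln(0.0178/0.0124)/(2πk) = 0.3615/(2π·0.186) = 0.3093 m·K/W
ΣR = 0.4729 m·K/W
ΔT = Q'·ΣR = 79.5 × 0.4729 = 37.60 K
Heat flows outward, so T_out = T_in − ΔT = 70.1 − 37.60 = 32.5 °C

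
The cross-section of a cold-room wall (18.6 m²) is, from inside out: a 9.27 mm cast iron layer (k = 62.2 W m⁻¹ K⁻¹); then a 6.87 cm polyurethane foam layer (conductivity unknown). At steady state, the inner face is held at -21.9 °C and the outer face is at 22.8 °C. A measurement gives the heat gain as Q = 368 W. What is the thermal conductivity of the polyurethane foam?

ΣR = ΔT/Q = |-21.9 − 22.8|/368 = 0.1215 K/W
Known resistances:
  R_cast iron = L/(kA) = 0.00927/(62.2·18.6) = 8.013×10^-6 K/W
R_polyurethane foam = ΣR − ΣR_known = 0.1215 − 8.013×10^-6 = 0.1215 K/W
L/(kA) = 0.1215 ⇒ k = 0.0687/(0.1215·18.6) = 0.0304 W/m·K

k = 0.0304 W/m·K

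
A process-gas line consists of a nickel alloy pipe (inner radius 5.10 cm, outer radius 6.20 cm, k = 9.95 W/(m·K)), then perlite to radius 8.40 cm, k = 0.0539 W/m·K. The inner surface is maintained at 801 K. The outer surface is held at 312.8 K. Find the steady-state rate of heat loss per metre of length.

Treat each layer as a resistance in series:
  R'_nickel alloy = ln(0.0620/0.0510)/(2πk) = 0.1953/(2π·9.95) = 0.003124 m·K/W
  R'_perlite = ln(0.0840/0.0620)/(2πk) = 0.3037/(2π·0.0539) = 0.8967 m·K/W
ΣR = 0.003124 + 0.8967 = 0.8998 m·K/W
Q' = ΔT/ΣR = (801 K − 312.8 K)/0.8998 = 543 W/m

Q' = 543 W/m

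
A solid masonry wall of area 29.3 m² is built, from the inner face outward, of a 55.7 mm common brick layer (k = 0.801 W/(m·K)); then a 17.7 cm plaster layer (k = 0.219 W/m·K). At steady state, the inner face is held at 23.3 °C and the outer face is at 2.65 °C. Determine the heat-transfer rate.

Resistance network (inner→outer):
  R_common brick = L/(kA) = 0.0557/(0.801·29.3) = 0.002373 K/W
  R_plaster = L/(kA) = 0.177/(0.219·29.3) = 0.02758 K/W
ΣR = 0.002373 + 0.02758 = 0.02995 K/W
Q = ΔT/ΣR = (23.3 °C − 2.65 °C)/0.02995 = 689 W

Q = 689 W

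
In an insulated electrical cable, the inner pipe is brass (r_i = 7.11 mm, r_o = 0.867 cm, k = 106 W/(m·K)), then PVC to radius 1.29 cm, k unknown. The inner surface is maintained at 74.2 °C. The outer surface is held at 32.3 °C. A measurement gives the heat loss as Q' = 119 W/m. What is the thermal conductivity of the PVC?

k = 0.180 W/m·K

ΣR = ΔT/Q' = |74.2 − 32.3|/119 = 0.3521 m·K/W
Known resistances:
  R'_brass = ln(0.00867/0.00711)/(2πk) = 0.1984/(2π·106) = 2.978×10^-4 m·K/W
R_PVC = ΣR − ΣR_known = 0.3521 − 2.978×10^-4 = 0.3518 m·K/W
ln(r₂/r₁)/(2πk) = 0.3518 ⇒ k = 0.3974/(2π·0.3518) = 0.180 W/m·K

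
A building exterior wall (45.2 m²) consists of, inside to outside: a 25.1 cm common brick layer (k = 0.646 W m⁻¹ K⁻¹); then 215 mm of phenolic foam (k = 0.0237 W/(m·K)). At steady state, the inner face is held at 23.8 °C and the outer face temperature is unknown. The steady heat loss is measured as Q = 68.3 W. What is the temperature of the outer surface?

T_out = 9.50 °C

Series resistances:
  R_common brick = L/(kA) = 0.251/(0.646·45.2) = 0.008596 K/W
  R_phenolic foam = L/(kA) = 0.215/(0.0237·45.2) = 0.2007 K/W
ΣR = 0.2093 K/W
ΔT = Q·ΣR = 68.3 × 0.2093 = 14.30 K
Heat flows outward, so T_out = T_in − ΔT = 23.8 − 14.30 = 9.50 °C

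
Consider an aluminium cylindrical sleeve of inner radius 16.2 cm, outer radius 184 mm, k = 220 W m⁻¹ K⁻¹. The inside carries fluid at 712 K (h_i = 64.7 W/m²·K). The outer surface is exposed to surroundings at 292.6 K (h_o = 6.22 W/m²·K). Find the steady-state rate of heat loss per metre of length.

Q' = 2.72 kW/m

Resistance network (inner→outer):
  R'_conv,in = 1/(2πr h) = 1/(2π·0.162·64.7) = 0.01518 m·K/W
  R'_aluminium = ln(0.184/0.162)/(2πk) = 0.1273/(2π·220) = 9.212×10^-5 m·K/W
  R'_conv,out = 1/(2πr h) = 1/(2π·0.184·6.22) = 0.1391 m·K/W
ΣR = 0.01518 + 9.212×10^-5 + 0.1391 = 0.1544 m·K/W
Q' = ΔT/ΣR = (712 K − 292.6 K)/0.1544 = 2720 W/m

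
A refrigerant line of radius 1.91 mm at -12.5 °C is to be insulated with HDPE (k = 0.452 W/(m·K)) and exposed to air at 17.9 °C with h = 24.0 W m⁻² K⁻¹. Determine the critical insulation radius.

For a cylinder, r_cr = k_ins/h = 0.452/24.0 = 0.0188 m = 1.88 cm

r_cr = 1.88 cm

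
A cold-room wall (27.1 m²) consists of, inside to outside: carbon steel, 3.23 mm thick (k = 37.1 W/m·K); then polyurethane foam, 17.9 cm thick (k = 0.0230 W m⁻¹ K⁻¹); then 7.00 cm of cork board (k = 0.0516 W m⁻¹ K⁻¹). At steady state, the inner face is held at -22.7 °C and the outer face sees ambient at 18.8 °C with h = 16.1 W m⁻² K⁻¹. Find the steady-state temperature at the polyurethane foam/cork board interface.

T = 12.4 °C

Series thermal resistances, inner to outer:
  R_carbon steel = L/(kA) = 0.00323/(37.1·27.1) = 3.213×10^-6 K/W
  R_polyurethane foam = L/(kA) = 0.179/(0.0230·27.1) = 0.2872 K/W
  R_cork board = L/(kA) = 0.0700/(0.0516·27.1) = 0.05006 K/W
  R_conv,out = 1/(hA) = 1/(16.1·27.1) = 0.002292 K/W
ΣR = 3.213×10^-6 + 0.2872 + 0.05006 + 0.002292 = 0.3396 K/W
Q = ΔT/ΣR = (-22.7 °C − 18.8 °C)/0.3396 = -122.2 W
From the inner boundary to the polyurethane foam/cork board interface, ΣR_partial = 0.2872 K/W.
T_interface = T_in − Q·ΣR_partial = -22.7 °C − (-122.2)(0.2872) = 12.4 °C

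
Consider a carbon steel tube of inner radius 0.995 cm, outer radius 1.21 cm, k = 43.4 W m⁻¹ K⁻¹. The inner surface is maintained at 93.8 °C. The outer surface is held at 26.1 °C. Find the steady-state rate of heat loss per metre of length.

Q' = 94.4 kW/m

Q' = 2πk·ΔT/ln(r₂/r₁) = 2π × 43.4 × 67.7 / ln(0.0121/0.00995) = 94400 W/m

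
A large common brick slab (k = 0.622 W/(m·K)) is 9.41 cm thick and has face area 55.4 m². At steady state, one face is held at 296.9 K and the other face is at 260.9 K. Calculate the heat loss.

Q = 13.2 kW

Q = kA·ΔT/L = 0.622 × 55.4 × |296.9 K − 260.9 K| / 0.0941 = 13200 W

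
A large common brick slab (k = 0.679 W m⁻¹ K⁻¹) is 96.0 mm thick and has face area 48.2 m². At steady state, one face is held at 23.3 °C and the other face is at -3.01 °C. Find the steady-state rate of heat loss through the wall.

Q = 8.97 kW

Q = kA·ΔT/L = 0.679 × 48.2 × |23.3 °C − -3.01 °C| / 0.0960 = 8970 W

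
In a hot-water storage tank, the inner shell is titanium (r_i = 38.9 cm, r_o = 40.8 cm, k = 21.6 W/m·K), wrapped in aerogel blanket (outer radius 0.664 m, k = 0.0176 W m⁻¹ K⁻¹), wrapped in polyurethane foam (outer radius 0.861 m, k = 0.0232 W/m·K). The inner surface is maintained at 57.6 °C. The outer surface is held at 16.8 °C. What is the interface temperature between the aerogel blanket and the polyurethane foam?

Series thermal resistances, inner to outer:
  R_titanium = (1/0.389 − 1/0.408)/(4πk) = 0.1197/(4π·21.6) = 4.410×10^-4 K/W
  R_aerogel blanket = (1/0.408 − 1/0.664)/(4πk) = 0.9450/(4π·0.0176) = 4.273 K/W
  R_polyurethane foam = (1/0.664 − 1/0.861)/(4πk) = 0.3446/(4π·0.0232) = 1.182 K/W
ΣR = 4.410×10^-4 + 4.273 + 1.182 = 5.455 K/W
Q = ΔT/ΣR = (57.6 °C − 16.8 °C)/5.455 = 7.479 W
From the inner boundary to the aerogel blanket/polyurethane foam interface, ΣR_partial = 4.273 K/W.
T_interface = T_in − Q·ΣR_partial = 57.6 °C − (7.479)(4.273) = 25.6 °C

T = 25.6 °C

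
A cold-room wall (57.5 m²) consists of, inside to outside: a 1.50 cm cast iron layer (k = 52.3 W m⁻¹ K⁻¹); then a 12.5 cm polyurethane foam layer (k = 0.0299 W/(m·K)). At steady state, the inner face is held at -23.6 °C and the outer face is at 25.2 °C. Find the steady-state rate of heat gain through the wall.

Series thermal resistances, inner to outer:
  R_cast iron = L/(kA) = 0.0150/(52.3·57.5) = 4.988×10^-6 K/W
  R_polyurethane foam = L/(kA) = 0.125/(0.0299·57.5) = 0.07271 K/W
ΣR = 4.988×10^-6 + 0.07271 = 0.07271 K/W
Q = ΔT/ΣR = (-23.6 °C − 25.2 °C)/0.07271 = -671 W
(Negative Q ⇒ heat flows inward; heat gain = 671 W.)

Q = 671 W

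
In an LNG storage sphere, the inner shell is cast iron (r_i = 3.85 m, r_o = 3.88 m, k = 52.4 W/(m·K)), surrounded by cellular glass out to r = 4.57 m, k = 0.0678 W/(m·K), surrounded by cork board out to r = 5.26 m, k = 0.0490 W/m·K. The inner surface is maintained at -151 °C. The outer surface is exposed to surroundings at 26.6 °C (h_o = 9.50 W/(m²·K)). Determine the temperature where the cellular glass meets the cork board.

T = -63.4 °C

Treat each layer as a resistance in series:
  R_cast iron = (1/3.85 − 1/3.88)/(4πk) = 0.002008/(4π·52.4) = 3.050×10^-6 K/W
  R_cellular glass = (1/3.88 − 1/4.57)/(4πk) = 0.03891/(4π·0.0678) = 0.04567 K/W
  R_cork board = (1/4.57 − 1/5.26)/(4πk) = 0.02870/(4π·0.0490) = 0.04662 K/W
  R_conv,out = 1/(4πr²h) = 1/(4π·5.26²·9.50) = 3.028×10^-4 K/W
ΣR = 3.050×10^-6 + 0.04567 + 0.04662 + 3.028×10^-4 = 0.09260 K/W
Q = ΔT/ΣR = (-151 °C − 26.6 °C)/0.09260 = -1918 W
From the inner boundary to the cellular glass/cork board interface, ΣR_partial = 0.04567 K/W.
T_interface = T_in − Q·ΣR_partial = -151 °C − (-1918)(0.04567) = -63.4 °C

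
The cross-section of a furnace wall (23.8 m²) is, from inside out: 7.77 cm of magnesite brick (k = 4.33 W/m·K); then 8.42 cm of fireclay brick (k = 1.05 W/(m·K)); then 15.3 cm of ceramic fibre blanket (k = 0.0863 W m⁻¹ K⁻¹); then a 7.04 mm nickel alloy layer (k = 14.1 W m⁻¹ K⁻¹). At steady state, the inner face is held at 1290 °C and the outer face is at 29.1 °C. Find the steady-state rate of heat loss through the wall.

Treat each layer as a resistance in series:
  R_magnesite brick = L/(kA) = 0.0777/(4.33·23.8) = 7.540×10^-4 K/W
  R_fireclay brick = L/(kA) = 0.0842/(1.05·23.8) = 0.003369 K/W
  R_ceramic fibre blanket = L/(kA) = 0.153/(0.0863·23.8) = 0.07449 K/W
  R_nickel alloy = L/(kA) = 0.00704/(14.1·23.8) = 2.098×10^-5 K/W
ΣR = 7.540×10^-4 + 0.003369 + 0.07449 + 2.098×10^-5 = 0.07863 K/W
Q = ΔT/ΣR = (1290 °C − 29.1 °C)/0.07863 = 16000 W

Q = 16000 W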